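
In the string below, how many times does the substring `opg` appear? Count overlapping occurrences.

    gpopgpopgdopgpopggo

4

Sliding a length-3 window over the 19 characters (17 positions):
  position 3–5: opg
  position 7–9: opg
  position 11–13: opg
  position 15–17: opg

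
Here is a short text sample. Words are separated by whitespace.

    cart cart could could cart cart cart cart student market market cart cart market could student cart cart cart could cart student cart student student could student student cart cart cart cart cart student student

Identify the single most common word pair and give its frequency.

"cart cart", 11 times

Bigram frequencies (highest first):
  cart cart: 11
  cart student: 4
  student cart: 3
  student student: 3
  cart could: 2
  could cart: 2
  … (8 more, each ≤ 2)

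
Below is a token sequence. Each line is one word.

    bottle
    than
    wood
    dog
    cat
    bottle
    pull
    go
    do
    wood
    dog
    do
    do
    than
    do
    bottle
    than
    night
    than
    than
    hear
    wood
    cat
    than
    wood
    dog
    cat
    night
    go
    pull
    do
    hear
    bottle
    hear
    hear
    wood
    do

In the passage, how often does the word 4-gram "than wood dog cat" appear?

2

Scanning the 34 overlapping 4-gram windows for "than wood dog cat":
  position 2–5: than wood dog cat
  position 24–27: than wood dog cat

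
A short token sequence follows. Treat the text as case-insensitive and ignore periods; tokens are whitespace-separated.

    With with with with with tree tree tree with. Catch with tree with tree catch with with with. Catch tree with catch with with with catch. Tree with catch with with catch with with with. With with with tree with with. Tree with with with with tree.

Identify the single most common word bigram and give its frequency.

"with with", 18 times

Bigram frequencies (highest first):
  with with: 18
  with tree: 6
  tree with: 6
  with catch: 6
  catch with: 5
  tree tree: 2
  … (2 more, each ≤ 2)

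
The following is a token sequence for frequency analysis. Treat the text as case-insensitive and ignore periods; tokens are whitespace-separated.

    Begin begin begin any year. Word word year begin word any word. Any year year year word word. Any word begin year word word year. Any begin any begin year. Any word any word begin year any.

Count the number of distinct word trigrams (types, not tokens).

26

37 tokens → 35 trigram windows in total.
Repeated trigrams (each contributes count−1 duplicates):
  word any word: 3
  year word word: 3
  any word any: 2
  any word begin: 2
  begin year any: 2
  word begin year: 2
  word word year: 2
9 duplicate windows → 35 − 9 = 26 distinct.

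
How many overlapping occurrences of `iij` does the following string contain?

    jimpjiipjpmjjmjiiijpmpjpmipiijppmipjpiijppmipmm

Sliding a length-3 window over the 47 characters (45 positions):
  position 17–19: iij
  position 28–30: iij
  position 38–40: iij

3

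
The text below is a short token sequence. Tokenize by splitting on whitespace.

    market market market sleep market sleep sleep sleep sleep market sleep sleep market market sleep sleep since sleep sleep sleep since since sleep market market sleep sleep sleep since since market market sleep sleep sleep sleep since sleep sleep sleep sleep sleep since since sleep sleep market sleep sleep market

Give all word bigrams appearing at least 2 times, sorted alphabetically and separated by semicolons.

Bigram counts meeting the condition (at least 2 times):
  market market: 5
  market sleep: 7
  since since: 3
  since sleep: 4
  sleep market: 6
  sleep since: 5
  sleep sleep: 18

market market; market sleep; since since; since sleep; sleep market; sleep since; sleep sleep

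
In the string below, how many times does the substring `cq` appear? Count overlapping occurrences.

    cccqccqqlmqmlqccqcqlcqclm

5

Sliding a length-2 window over the 25 characters (24 positions):
  position 3–4: cq
  position 6–7: cq
  position 16–17: cq
  position 18–19: cq
  position 21–22: cq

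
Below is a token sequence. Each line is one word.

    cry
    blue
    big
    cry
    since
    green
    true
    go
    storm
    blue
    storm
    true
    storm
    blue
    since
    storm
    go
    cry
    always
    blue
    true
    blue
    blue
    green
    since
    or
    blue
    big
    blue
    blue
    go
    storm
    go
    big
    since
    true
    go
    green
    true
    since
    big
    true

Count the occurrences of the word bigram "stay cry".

0

Scanning the 41 overlapping bigram windows for "stay cry":
  (none found)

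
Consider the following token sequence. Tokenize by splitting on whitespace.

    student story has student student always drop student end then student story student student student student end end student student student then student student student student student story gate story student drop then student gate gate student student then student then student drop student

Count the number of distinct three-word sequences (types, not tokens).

34

44 tokens → 42 trigram windows in total.
Repeated trigrams (each contributes count−1 duplicates):
  student student student: 6
  student then student: 3
  student student then: 2
8 duplicate windows → 42 − 8 = 34 distinct.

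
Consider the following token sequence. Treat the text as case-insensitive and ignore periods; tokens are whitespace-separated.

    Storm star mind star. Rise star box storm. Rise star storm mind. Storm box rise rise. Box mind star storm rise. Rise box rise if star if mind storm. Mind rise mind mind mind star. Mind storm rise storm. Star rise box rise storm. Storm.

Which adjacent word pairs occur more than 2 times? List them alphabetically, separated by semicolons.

Bigram counts meeting the condition (more than 2 times):
  box rise: 3
  mind star: 3
  mind storm: 3
  rise box: 3
  storm rise: 3

box rise; mind star; mind storm; rise box; storm rise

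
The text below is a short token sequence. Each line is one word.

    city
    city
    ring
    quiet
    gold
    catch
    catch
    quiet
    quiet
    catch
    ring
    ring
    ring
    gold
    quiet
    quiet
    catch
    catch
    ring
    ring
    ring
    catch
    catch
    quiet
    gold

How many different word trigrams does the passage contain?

25 tokens → 23 trigram windows in total.
Repeated trigrams (each contributes count−1 duplicates):
  catch catch quiet: 2
  catch ring ring: 2
  quiet quiet catch: 2
  ring ring ring: 2
4 duplicate windows → 23 − 4 = 19 distinct.

19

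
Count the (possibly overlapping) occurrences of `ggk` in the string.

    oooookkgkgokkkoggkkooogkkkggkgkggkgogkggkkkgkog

Sliding a length-3 window over the 47 characters (45 positions):
  position 16–18: ggk
  position 27–29: ggk
  position 32–34: ggk
  position 39–41: ggk

4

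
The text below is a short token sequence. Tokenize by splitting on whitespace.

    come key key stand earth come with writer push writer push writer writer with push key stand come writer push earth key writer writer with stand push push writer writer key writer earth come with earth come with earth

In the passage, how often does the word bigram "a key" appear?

0

Scanning the 38 overlapping bigram windows for "a key":
  (none found)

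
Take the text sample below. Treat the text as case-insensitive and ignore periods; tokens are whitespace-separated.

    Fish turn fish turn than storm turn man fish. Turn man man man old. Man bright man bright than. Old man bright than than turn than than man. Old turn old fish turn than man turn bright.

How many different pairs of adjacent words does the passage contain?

22

37 tokens → 36 bigram windows in total.
Repeated bigrams (each contributes count−1 duplicates):
  fish turn: 4
  man bright: 3
  turn than: 3
  bright than: 2
  man man: 2
  man old: 2
  old man: 2
  than man: 2
  … (2 more repeated)
14 duplicate windows → 36 − 14 = 22 distinct.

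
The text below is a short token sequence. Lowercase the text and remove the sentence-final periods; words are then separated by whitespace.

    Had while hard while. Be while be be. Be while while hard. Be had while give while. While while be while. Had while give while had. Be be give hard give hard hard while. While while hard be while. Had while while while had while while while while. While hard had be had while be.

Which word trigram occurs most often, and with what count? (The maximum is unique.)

Trigram frequencies (highest first):
  while while while: 6
  while while hard: 3
  while had while: 3
  while be while: 2
  while hard be: 2
  be had while: 2
  … (31 more, each ≤ 2)

"while while while", 6 times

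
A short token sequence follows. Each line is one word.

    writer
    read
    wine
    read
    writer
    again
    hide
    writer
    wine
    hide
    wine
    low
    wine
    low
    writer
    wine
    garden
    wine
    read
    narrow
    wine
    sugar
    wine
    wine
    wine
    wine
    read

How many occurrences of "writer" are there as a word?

4

Scanning the 27 tokens for "writer":
  position 1: writer
  position 5: writer
  position 8: writer
  position 15: writer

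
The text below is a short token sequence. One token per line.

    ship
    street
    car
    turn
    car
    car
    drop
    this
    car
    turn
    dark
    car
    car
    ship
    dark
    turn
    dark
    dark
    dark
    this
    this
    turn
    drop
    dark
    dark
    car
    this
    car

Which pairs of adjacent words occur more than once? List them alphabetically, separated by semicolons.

car car; car turn; dark car; dark dark; this car; turn dark

Bigram counts meeting the condition (more than once):
  car car: 2
  car turn: 2
  dark car: 2
  dark dark: 3
  this car: 2
  turn dark: 2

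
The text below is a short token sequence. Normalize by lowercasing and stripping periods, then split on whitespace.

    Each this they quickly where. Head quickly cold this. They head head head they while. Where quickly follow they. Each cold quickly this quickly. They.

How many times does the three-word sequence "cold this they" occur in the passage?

1

Scanning the 23 overlapping trigram windows for "cold this they":
  position 8–10: cold this they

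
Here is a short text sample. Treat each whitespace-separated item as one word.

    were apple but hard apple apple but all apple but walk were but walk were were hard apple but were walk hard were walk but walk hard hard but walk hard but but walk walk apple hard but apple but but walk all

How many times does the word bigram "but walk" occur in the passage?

Scanning the 42 overlapping bigram windows for "but walk":
  position 10–11: but walk
  position 13–14: but walk
  position 25–26: but walk
  position 29–30: but walk
  position 33–34: but walk
  position 41–42: but walk

6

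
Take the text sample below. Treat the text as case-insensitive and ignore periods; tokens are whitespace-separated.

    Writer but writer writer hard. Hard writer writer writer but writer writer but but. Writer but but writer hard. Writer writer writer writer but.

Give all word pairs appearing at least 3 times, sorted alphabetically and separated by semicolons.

but writer; writer but; writer writer

Bigram counts meeting the condition (at least 3 times):
  but writer: 4
  writer but: 5
  writer writer: 7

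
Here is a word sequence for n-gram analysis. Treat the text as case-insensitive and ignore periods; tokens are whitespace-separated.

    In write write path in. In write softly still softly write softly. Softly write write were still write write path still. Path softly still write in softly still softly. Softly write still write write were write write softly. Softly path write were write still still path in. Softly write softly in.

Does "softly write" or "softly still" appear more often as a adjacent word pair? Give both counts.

"softly write": 4 occurrences
"softly still": 3 occurrences

"softly write" (4 vs 3)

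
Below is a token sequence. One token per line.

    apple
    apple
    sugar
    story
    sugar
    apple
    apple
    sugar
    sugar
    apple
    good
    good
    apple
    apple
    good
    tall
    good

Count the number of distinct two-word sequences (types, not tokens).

11

17 tokens → 16 bigram windows in total.
Repeated bigrams (each contributes count−1 duplicates):
  apple apple: 3
  apple good: 2
  apple sugar: 2
  sugar apple: 2
5 duplicate windows → 16 − 5 = 11 distinct.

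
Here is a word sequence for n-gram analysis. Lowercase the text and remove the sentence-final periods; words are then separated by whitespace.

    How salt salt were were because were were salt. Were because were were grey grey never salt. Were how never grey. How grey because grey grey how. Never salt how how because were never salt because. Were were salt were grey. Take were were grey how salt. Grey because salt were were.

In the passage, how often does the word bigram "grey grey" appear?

2

Scanning the 51 overlapping bigram windows for "grey grey":
  position 14–15: grey grey
  position 25–26: grey grey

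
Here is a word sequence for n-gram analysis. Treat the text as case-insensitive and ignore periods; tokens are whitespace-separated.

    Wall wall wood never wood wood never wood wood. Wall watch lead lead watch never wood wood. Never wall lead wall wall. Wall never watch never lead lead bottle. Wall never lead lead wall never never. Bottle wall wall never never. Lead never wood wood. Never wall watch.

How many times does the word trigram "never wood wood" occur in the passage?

4

Scanning the 46 overlapping trigram windows for "never wood wood":
  position 4–6: never wood wood
  position 7–9: never wood wood
  position 15–17: never wood wood
  position 43–45: never wood wood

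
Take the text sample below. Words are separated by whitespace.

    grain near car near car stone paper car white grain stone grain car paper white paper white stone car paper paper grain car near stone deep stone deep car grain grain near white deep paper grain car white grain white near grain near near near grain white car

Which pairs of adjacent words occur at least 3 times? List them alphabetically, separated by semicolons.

Bigram counts meeting the condition (at least 3 times):
  grain car: 3
  grain near: 3

grain car; grain near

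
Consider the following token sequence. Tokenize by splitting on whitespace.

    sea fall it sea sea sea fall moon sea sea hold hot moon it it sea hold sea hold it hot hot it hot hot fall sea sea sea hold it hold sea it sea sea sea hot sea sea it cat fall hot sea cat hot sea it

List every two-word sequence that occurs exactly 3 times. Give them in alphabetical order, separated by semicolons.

Bigram counts meeting the condition (exactly 3 times):
  hot sea: 3
  it sea: 3
  sea it: 3

hot sea; it sea; sea it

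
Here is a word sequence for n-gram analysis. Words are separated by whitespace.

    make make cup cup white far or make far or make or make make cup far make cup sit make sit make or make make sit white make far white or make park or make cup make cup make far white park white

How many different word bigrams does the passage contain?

23

43 tokens → 42 bigram windows in total.
Repeated bigrams (each contributes count−1 duplicates):
  or make: 6
  make cup: 5
  make far: 3
  make make: 3
  cup make: 2
  far or: 2
  far white: 2
  make or: 2
  … (2 more repeated)
19 duplicate windows → 42 − 19 = 23 distinct.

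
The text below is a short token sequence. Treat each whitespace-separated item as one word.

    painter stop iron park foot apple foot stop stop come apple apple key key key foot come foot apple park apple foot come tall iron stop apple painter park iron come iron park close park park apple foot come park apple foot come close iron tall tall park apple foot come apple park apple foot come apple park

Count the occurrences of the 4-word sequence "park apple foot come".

5

Scanning the 55 overlapping 4-gram windows for "park apple foot come":
  position 20–23: park apple foot come
  position 36–39: park apple foot come
  position 40–43: park apple foot come
  position 48–51: park apple foot come
  position 53–56: park apple foot come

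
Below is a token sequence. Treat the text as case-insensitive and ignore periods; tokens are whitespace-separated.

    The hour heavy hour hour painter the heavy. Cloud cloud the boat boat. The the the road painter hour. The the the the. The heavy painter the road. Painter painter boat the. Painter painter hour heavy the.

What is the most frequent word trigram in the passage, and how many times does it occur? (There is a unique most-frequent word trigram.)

Trigram frequencies (highest first):
  the the the: 4
  the road painter: 2
  the hour heavy: 1
  hour heavy hour: 1
  heavy hour hour: 1
  hour hour painter: 1
  … (25 more, each ≤ 1)

"the the the", 4 times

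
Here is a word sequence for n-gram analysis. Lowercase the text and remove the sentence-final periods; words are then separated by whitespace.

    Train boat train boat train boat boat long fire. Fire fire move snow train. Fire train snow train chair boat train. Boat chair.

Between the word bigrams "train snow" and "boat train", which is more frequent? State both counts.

"train snow": 1 occurrence
"boat train": 3 occurrences

"boat train" (3 vs 1)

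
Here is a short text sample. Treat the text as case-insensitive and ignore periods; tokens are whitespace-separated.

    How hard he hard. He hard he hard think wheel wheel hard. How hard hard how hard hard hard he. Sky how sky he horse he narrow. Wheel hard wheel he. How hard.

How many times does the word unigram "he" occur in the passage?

Scanning the 33 tokens for "he":
  position 3: he
  position 5: he
  position 7: he
  position 20: he
  position 24: he
  position 26: he
  position 31: he

7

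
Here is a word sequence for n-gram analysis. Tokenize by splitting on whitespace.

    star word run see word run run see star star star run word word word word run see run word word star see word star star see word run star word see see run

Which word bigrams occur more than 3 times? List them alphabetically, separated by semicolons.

Bigram counts meeting the condition (more than 3 times):
  word run: 4
  word word: 4

word run; word word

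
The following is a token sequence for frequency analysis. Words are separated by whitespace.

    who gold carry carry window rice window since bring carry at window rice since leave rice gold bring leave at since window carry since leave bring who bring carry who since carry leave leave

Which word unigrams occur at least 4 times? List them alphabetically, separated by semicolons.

Unigram counts meeting the condition (at least 4 times):
  bring: 4
  carry: 6
  leave: 5
  since: 5
  window: 4

bring; carry; leave; since; window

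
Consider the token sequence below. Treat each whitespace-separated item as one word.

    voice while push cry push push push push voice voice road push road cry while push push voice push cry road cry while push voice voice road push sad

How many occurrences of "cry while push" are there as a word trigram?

Scanning the 27 overlapping trigram windows for "cry while push":
  position 14–16: cry while push
  position 22–24: cry while push

2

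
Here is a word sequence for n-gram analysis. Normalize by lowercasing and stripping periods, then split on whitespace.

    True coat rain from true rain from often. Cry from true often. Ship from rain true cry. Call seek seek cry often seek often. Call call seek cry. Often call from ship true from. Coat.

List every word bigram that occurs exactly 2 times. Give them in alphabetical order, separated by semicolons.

call seek; cry often; from true; often call; rain from; seek cry

Bigram counts meeting the condition (exactly 2 times):
  call seek: 2
  cry often: 2
  from true: 2
  often call: 2
  rain from: 2
  seek cry: 2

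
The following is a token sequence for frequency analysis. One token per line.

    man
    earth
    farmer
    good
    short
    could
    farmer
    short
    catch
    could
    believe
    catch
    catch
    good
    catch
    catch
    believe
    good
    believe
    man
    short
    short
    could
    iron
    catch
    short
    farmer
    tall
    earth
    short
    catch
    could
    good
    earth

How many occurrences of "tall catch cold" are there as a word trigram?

0

Scanning the 32 overlapping trigram windows for "tall catch cold":
  (none found)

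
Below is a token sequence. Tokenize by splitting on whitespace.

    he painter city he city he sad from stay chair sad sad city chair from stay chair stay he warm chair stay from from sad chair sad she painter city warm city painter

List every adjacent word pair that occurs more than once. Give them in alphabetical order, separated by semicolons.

Bigram counts meeting the condition (more than once):
  chair sad: 2
  chair stay: 2
  city he: 2
  from stay: 2
  painter city: 2
  stay chair: 2

chair sad; chair stay; city he; from stay; painter city; stay chair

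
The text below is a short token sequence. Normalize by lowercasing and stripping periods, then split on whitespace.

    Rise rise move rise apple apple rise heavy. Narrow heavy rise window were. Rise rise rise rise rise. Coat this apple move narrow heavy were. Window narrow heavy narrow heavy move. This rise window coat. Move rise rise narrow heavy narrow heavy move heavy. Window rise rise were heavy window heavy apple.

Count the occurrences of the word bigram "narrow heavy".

Scanning the 51 overlapping bigram windows for "narrow heavy":
  position 9–10: narrow heavy
  position 23–24: narrow heavy
  position 27–28: narrow heavy
  position 29–30: narrow heavy
  position 39–40: narrow heavy
  position 41–42: narrow heavy

6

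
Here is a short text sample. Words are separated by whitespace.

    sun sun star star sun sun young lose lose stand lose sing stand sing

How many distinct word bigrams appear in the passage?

14 tokens → 13 bigram windows in total.
Repeated bigrams (each contributes count−1 duplicates):
  sun sun: 2
1 duplicate windows → 13 − 1 = 12 distinct.

12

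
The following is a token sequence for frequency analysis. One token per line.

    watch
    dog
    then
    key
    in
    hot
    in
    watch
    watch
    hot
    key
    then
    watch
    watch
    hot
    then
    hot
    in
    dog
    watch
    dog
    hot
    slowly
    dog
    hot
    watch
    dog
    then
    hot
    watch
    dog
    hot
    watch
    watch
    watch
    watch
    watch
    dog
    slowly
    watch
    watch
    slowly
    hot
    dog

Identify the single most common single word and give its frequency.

"watch", 15 times

Unigram frequencies (highest first):
  watch: 15
  hot: 9
  dog: 8
  then: 4
  in: 3
  slowly: 3
  … (1 more, each ≤ 2)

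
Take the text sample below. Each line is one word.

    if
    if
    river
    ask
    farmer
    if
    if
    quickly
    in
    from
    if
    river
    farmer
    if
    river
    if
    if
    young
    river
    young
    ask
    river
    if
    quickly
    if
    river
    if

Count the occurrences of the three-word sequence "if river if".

2

Scanning the 25 overlapping trigram windows for "if river if":
  position 14–16: if river if
  position 25–27: if river if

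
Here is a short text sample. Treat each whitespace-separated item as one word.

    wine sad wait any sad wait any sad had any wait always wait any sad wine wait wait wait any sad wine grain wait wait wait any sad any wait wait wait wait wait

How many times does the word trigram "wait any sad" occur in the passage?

Scanning the 32 overlapping trigram windows for "wait any sad":
  position 3–5: wait any sad
  position 6–8: wait any sad
  position 13–15: wait any sad
  position 19–21: wait any sad
  position 26–28: wait any sad

5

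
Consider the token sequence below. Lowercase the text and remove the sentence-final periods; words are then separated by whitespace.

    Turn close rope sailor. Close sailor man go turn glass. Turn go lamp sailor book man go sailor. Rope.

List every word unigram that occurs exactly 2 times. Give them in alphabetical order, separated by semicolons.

Unigram counts meeting the condition (exactly 2 times):
  close: 2
  man: 2
  rope: 2

close; man; rope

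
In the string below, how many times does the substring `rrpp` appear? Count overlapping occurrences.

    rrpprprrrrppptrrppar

Sliding a length-4 window over the 20 characters (17 positions):
  position 1–4: rrpp
  position 9–12: rrpp
  position 15–18: rrpp

3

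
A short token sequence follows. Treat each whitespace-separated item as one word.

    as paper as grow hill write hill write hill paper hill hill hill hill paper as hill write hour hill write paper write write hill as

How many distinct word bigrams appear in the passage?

16

26 tokens → 25 bigram windows in total.
Repeated bigrams (each contributes count−1 duplicates):
  hill write: 4
  hill hill: 3
  write hill: 3
  hill paper: 2
  paper as: 2
9 duplicate windows → 25 − 9 = 16 distinct.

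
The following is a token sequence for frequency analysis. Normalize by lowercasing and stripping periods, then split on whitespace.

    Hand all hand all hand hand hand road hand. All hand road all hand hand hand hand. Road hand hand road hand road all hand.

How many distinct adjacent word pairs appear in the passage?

6

25 tokens → 24 bigram windows in total.
Repeated bigrams (each contributes count−1 duplicates):
  hand hand: 6
  all hand: 5
  hand road: 5
  hand all: 3
  road hand: 3
  road all: 2
18 duplicate windows → 24 − 18 = 6 distinct.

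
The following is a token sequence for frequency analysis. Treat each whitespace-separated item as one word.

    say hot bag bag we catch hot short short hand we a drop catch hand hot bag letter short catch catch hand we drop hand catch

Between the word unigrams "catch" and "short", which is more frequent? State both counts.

"catch": 5 occurrences
"short": 3 occurrences

"catch" (5 vs 3)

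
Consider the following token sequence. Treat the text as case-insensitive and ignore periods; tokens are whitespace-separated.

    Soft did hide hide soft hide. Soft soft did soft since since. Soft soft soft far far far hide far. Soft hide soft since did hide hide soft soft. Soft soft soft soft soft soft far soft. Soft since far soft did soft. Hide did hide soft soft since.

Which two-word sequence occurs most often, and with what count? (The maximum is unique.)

"soft soft", 12 times

Bigram frequencies (highest first):
  soft soft: 12
  hide soft: 5
  soft since: 4
  soft did: 3
  did hide: 3
  soft hide: 3
  … (12 more, each ≤ 3)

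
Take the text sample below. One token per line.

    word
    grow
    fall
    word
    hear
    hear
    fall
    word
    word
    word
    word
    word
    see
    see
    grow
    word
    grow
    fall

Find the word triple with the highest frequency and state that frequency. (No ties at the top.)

Trigram frequencies (highest first):
  word word word: 3
  word grow fall: 2
  grow fall word: 1
  fall word hear: 1
  word hear hear: 1
  hear hear fall: 1
  … (7 more, each ≤ 1)

"word word word", 3 times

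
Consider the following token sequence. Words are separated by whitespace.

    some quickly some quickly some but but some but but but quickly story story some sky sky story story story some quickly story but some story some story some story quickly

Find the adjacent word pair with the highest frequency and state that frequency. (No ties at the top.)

Bigram frequencies (highest first):
  story some: 4
  some quickly: 3
  but but: 3
  story story: 3
  some story: 3
  quickly some: 2
  … (9 more, each ≤ 2)

"story some", 4 times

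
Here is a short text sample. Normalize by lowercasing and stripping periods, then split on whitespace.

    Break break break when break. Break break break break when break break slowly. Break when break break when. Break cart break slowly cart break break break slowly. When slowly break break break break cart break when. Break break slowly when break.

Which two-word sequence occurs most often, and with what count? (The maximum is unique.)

Bigram frequencies (highest first):
  break break: 14
  when break: 6
  break when: 5
  break slowly: 4
  cart break: 3
  slowly break: 2
  … (4 more, each ≤ 2)

"break break", 14 times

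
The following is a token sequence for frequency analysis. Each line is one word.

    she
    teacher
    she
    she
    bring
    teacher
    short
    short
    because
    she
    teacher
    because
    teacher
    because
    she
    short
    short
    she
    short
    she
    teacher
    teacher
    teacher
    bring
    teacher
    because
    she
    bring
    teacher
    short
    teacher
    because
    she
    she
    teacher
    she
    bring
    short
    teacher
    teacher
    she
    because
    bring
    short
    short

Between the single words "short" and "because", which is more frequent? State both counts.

"short": 9 occurrences
"because": 6 occurrences

"short" (9 vs 6)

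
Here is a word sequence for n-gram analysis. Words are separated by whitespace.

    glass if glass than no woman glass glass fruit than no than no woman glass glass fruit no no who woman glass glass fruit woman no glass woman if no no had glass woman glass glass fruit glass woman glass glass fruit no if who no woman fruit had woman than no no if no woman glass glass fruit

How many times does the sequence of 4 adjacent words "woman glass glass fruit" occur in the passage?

6

Scanning the 56 overlapping 4-gram windows for "woman glass glass fruit":
  position 6–9: woman glass glass fruit
  position 14–17: woman glass glass fruit
  position 21–24: woman glass glass fruit
  position 34–37: woman glass glass fruit
  position 39–42: woman glass glass fruit
  position 56–59: woman glass glass fruit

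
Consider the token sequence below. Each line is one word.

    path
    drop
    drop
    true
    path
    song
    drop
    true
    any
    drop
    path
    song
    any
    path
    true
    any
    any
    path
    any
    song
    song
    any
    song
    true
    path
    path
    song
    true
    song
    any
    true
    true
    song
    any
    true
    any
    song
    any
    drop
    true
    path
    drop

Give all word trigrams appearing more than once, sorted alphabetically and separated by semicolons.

Trigram counts meeting the condition (more than once):
  drop true path: 2
  song any true: 2
  true song any: 2

drop true path; song any true; true song any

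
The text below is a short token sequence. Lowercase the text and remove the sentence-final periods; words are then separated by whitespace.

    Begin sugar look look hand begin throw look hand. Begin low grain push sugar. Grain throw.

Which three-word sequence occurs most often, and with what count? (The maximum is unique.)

Trigram frequencies (highest first):
  look hand begin: 2
  begin sugar look: 1
  sugar look look: 1
  look look hand: 1
  hand begin throw: 1
  begin throw look: 1
  … (7 more, each ≤ 1)

"look hand begin", 2 times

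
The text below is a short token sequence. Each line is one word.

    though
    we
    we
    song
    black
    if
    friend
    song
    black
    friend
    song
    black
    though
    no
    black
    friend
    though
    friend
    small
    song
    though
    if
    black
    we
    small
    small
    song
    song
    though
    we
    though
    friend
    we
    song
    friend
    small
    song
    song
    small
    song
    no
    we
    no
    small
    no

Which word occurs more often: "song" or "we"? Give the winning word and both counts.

"song" (10 vs 6)

"song": 10 occurrences
"we": 6 occurrences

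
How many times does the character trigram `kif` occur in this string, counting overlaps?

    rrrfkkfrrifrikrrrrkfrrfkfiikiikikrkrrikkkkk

0

Sliding a length-3 window over the 43 characters (41 positions):
  (no match at any position)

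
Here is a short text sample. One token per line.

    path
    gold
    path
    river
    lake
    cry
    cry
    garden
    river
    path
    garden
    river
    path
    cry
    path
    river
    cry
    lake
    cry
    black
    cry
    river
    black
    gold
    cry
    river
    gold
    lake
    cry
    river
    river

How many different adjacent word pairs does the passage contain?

23

31 tokens → 30 bigram windows in total.
Repeated bigrams (each contributes count−1 duplicates):
  cry river: 3
  lake cry: 3
  garden river: 2
  path river: 2
  river path: 2
7 duplicate windows → 30 − 7 = 23 distinct.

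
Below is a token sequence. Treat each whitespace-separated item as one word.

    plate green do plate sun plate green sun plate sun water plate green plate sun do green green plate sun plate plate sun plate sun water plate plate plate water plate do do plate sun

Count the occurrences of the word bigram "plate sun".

7

Scanning the 34 overlapping bigram windows for "plate sun":
  position 4–5: plate sun
  position 9–10: plate sun
  position 14–15: plate sun
  position 19–20: plate sun
  position 22–23: plate sun
  position 24–25: plate sun
  position 34–35: plate sun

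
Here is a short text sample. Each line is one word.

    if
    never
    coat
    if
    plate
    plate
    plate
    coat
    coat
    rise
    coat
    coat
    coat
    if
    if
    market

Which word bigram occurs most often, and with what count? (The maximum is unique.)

"coat coat", 3 times

Bigram frequencies (highest first):
  coat coat: 3
  coat if: 2
  plate plate: 2
  if never: 1
  never coat: 1
  if plate: 1
  … (5 more, each ≤ 1)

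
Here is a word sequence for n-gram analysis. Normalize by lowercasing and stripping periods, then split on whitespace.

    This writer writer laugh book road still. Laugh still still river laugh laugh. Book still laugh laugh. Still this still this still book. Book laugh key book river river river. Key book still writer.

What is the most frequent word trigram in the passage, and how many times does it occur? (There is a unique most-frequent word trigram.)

"still this still", 2 times

Trigram frequencies (highest first):
  still this still: 2
  this writer writer: 1
  writer writer laugh: 1
  writer laugh book: 1
  laugh book road: 1
  book road still: 1
  … (25 more, each ≤ 1)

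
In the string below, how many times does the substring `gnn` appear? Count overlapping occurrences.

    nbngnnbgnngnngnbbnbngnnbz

4

Sliding a length-3 window over the 25 characters (23 positions):
  position 4–6: gnn
  position 8–10: gnn
  position 11–13: gnn
  position 21–23: gnn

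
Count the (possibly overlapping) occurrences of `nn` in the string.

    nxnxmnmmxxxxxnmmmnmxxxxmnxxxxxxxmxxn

Sliding a length-2 window over the 36 characters (35 positions):
  (no match at any position)

0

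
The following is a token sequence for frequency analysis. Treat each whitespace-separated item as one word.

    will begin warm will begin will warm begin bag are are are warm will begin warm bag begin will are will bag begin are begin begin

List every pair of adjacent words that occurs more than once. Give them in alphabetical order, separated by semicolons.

are are; bag begin; begin warm; begin will; warm will; will begin

Bigram counts meeting the condition (more than once):
  are are: 2
  bag begin: 2
  begin warm: 2
  begin will: 2
  warm will: 2
  will begin: 3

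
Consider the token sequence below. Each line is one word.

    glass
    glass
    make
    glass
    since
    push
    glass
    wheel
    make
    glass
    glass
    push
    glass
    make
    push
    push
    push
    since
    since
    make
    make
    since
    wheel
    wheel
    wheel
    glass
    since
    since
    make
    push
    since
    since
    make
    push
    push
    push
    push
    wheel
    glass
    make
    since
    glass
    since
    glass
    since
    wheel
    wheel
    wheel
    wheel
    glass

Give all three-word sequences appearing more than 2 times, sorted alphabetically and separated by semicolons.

Trigram counts meeting the condition (more than 2 times):
  push push push: 3
  since since make: 3
  wheel wheel wheel: 3

push push push; since since make; wheel wheel wheel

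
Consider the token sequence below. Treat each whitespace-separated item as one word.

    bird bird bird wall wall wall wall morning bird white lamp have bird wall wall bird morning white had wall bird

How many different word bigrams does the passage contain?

14

21 tokens → 20 bigram windows in total.
Repeated bigrams (each contributes count−1 duplicates):
  wall wall: 4
  bird bird: 2
  bird wall: 2
  wall bird: 2
6 duplicate windows → 20 − 6 = 14 distinct.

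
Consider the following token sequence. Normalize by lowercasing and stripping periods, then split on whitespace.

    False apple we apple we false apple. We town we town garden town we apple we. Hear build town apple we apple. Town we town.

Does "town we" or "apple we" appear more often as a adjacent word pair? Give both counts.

"apple we" (5 vs 3)

"town we": 3 occurrences
"apple we": 5 occurrences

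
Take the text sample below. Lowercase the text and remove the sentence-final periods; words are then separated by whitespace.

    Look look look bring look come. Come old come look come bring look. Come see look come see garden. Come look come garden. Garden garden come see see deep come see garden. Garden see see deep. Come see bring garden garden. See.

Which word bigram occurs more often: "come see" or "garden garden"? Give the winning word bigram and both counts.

"come see": 5 occurrences
"garden garden": 4 occurrences

"come see" (5 vs 4)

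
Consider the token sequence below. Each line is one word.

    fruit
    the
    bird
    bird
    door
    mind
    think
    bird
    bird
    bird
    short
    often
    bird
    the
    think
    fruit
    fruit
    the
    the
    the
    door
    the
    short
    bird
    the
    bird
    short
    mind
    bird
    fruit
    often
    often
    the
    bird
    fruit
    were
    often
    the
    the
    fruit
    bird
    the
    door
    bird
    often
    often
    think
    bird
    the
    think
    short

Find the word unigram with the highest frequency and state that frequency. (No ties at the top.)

"bird", 13 times

Unigram frequencies (highest first):
  bird: 13
  the: 12
  fruit: 6
  often: 6
  think: 4
  short: 4
  … (3 more, each ≤ 3)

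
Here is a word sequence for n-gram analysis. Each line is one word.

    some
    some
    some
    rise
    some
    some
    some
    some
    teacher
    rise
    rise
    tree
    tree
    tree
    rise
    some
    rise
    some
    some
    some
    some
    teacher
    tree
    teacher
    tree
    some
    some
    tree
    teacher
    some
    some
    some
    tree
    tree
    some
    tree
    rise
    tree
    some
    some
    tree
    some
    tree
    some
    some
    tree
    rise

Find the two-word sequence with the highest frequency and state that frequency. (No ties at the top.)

Bigram frequencies (highest first):
  some some: 13
  some tree: 6
  tree some: 5
  rise some: 3
  tree tree: 3
  tree rise: 3
  … (8 more, each ≤ 2)

"some some", 13 times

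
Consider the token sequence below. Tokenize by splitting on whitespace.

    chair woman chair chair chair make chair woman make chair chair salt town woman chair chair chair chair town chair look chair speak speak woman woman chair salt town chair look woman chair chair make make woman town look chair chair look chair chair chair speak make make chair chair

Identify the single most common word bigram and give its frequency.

Bigram frequencies (highest first):
  chair chair: 11
  woman chair: 4
  make chair: 3
  chair look: 3
  look chair: 3
  chair woman: 2
  … (17 more, each ≤ 2)

"chair chair", 11 times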